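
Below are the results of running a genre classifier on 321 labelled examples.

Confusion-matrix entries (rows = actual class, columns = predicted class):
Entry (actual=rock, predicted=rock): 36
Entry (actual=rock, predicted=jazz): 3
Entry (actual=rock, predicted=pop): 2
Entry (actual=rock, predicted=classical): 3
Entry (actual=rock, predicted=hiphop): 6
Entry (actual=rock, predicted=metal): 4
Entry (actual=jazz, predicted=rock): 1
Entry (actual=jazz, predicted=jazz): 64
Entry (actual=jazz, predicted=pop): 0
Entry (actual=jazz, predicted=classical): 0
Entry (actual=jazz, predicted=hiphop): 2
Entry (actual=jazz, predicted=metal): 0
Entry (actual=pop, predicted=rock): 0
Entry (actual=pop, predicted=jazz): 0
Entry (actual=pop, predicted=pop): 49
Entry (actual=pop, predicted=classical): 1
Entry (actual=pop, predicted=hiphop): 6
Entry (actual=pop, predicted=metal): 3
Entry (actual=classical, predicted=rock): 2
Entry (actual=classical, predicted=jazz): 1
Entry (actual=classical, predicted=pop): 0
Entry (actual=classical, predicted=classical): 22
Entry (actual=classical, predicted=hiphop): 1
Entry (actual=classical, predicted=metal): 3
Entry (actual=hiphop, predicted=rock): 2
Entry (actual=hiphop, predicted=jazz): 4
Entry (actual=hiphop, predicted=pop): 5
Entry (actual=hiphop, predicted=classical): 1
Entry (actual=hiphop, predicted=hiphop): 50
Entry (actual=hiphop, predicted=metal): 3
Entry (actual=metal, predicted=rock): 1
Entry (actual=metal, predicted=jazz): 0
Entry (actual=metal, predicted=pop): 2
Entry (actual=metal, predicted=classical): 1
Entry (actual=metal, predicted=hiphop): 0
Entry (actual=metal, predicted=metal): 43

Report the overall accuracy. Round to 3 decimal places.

Accuracy = trace / total = (36+64+49+22+50+43=264) / 321 = 264/321 = 0.822

0.822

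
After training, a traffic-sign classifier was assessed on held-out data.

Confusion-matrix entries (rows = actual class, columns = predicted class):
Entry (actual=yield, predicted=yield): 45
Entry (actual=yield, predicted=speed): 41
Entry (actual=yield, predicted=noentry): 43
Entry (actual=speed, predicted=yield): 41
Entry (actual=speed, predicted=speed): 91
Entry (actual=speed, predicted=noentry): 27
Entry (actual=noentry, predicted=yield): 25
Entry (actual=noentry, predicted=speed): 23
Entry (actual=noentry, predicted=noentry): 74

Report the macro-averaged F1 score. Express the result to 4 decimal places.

Per-class F1 score (2·TP/(2·TP+FP+FN)):
  yield: TP=45, FP=41+25=66, FN=41+43=84 → 90/240 = 0.37500
  speed: TP=91, FP=41+23=64, FN=41+27=68 → 182/314 = 0.57962
  noentry: TP=74, FP=43+27=70, FN=25+23=48 → 148/266 = 0.55639
Macro-F1 score = mean = (0.37500 + 0.57962 + 0.55639) / 3 = 0.5037

0.5037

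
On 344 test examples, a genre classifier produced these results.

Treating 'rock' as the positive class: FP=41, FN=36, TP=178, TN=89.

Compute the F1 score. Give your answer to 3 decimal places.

Precision = TP/(TP+FP) = 178/219 = 0.8128
Recall = TP/(TP+FN) = 178/214 = 0.8318
F1 = 2·TP/(2·TP+FP+FN) = 356/433 = 0.822

0.822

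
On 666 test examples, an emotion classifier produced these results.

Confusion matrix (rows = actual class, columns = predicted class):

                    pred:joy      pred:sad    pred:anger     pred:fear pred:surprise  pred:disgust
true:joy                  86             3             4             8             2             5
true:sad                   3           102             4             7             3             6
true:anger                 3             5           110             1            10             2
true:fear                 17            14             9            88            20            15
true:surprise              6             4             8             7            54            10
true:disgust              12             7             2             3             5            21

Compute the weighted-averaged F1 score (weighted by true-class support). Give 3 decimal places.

0.691

Per-class F1 score (2·TP/(2·TP+FP+FN)):
  joy: TP=86, FP=3+3+17+6+12=41, FN=3+4+8+2+5=22 → 172/235 = 0.7319
  sad: TP=102, FP=3+5+14+4+7=33, FN=3+4+7+3+6=23 → 204/260 = 0.7846
  anger: TP=110, FP=4+4+9+8+2=27, FN=3+5+1+10+2=21 → 220/268 = 0.8209
  fear: TP=88, FP=8+7+1+7+3=26, FN=17+14+9+20+15=75 → 176/277 = 0.6354
  surprise: TP=54, FP=2+3+10+20+5=40, FN=6+4+8+7+10=35 → 108/183 = 0.5902
  disgust: TP=21, FP=5+6+2+15+10=38, FN=12+7+2+3+5=29 → 42/109 = 0.3853
Weighted-F1 score = Σ (supportᵢ/N)·F1 scoreᵢ with N=666: (108/666)·0.7319 + (125/666)·0.7846 + (131/666)·0.8209 + (163/666)·0.6354 + (89/666)·0.5902 + (50/666)·0.3853 = 0.691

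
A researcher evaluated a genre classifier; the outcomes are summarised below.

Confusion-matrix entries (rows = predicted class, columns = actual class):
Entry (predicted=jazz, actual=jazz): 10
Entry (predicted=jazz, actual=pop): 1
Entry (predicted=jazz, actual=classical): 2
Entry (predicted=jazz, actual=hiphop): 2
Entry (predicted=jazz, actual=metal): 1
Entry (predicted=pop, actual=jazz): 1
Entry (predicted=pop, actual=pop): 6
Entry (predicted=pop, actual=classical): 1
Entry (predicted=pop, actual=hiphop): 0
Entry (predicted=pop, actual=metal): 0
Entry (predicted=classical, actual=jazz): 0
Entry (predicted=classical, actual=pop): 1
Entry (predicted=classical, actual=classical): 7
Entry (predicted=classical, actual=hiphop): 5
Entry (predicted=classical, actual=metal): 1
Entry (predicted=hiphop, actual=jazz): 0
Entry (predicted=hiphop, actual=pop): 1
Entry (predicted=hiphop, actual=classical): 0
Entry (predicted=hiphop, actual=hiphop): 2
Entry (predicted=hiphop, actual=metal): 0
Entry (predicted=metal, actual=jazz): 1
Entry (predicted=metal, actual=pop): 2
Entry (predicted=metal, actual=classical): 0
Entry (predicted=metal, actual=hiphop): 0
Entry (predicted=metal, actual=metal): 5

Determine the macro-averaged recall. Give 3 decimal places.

0.603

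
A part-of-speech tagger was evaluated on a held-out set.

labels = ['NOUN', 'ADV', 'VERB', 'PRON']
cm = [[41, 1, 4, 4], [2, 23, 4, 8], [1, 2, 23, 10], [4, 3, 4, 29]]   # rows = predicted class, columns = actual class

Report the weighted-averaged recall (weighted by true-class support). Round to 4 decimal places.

Per-class recall (TP/(TP+FN)):
  NOUN: TP=41, FN=2+1+4=7 → 41/48 = 0.85417
  ADV: TP=23, FN=1+2+3=6 → 23/29 = 0.79310
  VERB: TP=23, FN=4+4+4=12 → 23/35 = 0.65714
  PRON: TP=29, FN=4+8+10=22 → 29/51 = 0.56863
Weighted-recall = Σ (supportᵢ/N)·recallᵢ with N=163: (48/163)·0.85417 + (29/163)·0.79310 + (35/163)·0.65714 + (51/163)·0.56863 = 0.7117

0.7117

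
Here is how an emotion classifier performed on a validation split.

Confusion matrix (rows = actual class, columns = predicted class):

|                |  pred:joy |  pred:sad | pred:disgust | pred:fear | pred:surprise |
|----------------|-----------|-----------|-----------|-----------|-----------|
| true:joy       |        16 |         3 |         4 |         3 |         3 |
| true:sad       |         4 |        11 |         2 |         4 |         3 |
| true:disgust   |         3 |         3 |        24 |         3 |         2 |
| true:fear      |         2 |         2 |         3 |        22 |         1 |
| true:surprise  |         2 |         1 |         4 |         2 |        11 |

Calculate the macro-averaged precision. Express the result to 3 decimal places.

Per-class precision (TP/(TP+FP)):
  joy: TP=16, FP=4+3+2+2=11 → 16/27 = 0.5926
  sad: TP=11, FP=3+3+2+1=9 → 11/20 = 0.5500
  disgust: TP=24, FP=4+2+3+4=13 → 24/37 = 0.6486
  fear: TP=22, FP=3+4+3+2=12 → 22/34 = 0.6471
  surprise: TP=11, FP=3+3+2+1=9 → 11/20 = 0.5500
Macro-precision = mean = (0.5926 + 0.5500 + 0.6486 + 0.6471 + 0.5500) / 5 = 0.598

0.598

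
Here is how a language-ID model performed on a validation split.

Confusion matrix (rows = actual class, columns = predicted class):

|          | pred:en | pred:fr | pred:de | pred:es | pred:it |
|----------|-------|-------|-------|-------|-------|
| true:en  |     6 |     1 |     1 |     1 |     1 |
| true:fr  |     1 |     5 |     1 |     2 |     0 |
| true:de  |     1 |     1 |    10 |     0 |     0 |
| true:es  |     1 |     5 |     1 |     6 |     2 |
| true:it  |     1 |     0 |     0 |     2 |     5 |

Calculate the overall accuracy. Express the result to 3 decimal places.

Accuracy = trace / total = (6+5+10+6+5=32) / 54 = 32/54 = 0.593

0.593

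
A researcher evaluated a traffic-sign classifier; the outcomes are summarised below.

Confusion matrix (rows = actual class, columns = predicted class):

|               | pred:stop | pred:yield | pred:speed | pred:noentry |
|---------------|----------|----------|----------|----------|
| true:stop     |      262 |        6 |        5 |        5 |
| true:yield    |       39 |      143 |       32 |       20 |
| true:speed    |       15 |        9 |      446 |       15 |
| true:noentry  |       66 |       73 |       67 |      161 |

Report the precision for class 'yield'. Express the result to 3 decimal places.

Take TP from the diagonal, FP from the rest of the 'yield' prediction marginal, FN from the rest of the 'yield' actual marginal.
precision = TP/(TP+FP).
yield: TP=143, FP=6+9+73=88 → 143/231 = 0.6190

0.619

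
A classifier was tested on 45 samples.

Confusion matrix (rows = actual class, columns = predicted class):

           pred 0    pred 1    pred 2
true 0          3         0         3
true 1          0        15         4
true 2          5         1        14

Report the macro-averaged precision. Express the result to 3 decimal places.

Per-class precision (TP/(TP+FP)):
  0: TP=3, FP=0+5=5 → 3/8 = 0.3750
  1: TP=15, FP=0+1=1 → 15/16 = 0.9375
  2: TP=14, FP=3+4=7 → 14/21 = 0.6667
Macro-precision = mean = (0.3750 + 0.9375 + 0.6667) / 3 = 0.660

0.660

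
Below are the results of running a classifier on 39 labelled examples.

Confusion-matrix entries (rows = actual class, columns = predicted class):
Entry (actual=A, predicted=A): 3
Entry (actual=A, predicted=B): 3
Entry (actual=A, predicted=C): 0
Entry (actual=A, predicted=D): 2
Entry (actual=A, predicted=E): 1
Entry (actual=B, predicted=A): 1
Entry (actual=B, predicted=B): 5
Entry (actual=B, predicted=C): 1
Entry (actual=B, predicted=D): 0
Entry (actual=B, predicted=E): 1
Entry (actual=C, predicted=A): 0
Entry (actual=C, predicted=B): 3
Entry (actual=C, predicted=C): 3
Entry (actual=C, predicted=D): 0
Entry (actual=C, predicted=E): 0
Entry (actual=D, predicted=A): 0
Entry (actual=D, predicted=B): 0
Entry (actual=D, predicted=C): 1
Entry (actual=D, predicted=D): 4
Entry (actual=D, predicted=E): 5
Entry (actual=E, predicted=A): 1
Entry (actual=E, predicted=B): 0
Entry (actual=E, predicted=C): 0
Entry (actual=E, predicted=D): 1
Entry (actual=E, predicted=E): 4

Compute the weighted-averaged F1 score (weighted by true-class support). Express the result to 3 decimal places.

0.484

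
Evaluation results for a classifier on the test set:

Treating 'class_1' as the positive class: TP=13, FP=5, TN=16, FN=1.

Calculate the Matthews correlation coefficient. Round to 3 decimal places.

MCC = (TP·TN − FP·FN) / √((TP+FP)(TP+FN)(TN+FP)(TN+FN))
Numerator = 13·16 − 5·1 = 203
Denominator = √(18·14·21·17) = √89964 = 299.9400
MCC = 203 / 299.9400 = 0.677

0.677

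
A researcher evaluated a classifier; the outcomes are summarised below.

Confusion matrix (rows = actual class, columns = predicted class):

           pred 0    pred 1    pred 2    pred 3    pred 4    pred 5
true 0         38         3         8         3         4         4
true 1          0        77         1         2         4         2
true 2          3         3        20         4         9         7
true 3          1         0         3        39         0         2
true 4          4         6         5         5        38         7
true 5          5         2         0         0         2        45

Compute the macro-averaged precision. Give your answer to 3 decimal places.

0.701

Per-class precision (TP/(TP+FP)):
  0: TP=38, FP=0+3+1+4+5=13 → 38/51 = 0.7451
  1: TP=77, FP=3+3+0+6+2=14 → 77/91 = 0.8462
  2: TP=20, FP=8+1+3+5+0=17 → 20/37 = 0.5405
  3: TP=39, FP=3+2+4+5+0=14 → 39/53 = 0.7358
  4: TP=38, FP=4+4+9+0+2=19 → 38/57 = 0.6667
  5: TP=45, FP=4+2+7+2+7=22 → 45/67 = 0.6716
Macro-precision = mean = (0.7451 + 0.8462 + 0.5405 + 0.7358 + 0.6667 + 0.6716) / 6 = 0.701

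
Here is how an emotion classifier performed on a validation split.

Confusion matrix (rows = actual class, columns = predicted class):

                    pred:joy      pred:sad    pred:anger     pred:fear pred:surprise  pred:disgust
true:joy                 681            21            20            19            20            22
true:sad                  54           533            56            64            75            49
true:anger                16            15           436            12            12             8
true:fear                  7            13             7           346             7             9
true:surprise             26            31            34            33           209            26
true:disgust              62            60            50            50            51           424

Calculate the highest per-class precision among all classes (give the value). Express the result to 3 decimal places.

0.805

Per-class precision (TP/(TP+FP)):
  joy: TP=681, FP=54+16+7+26+62=165 → 681/846 = 0.8050
  sad: TP=533, FP=21+15+13+31+60=140 → 533/673 = 0.7920
  anger: TP=436, FP=20+56+7+34+50=167 → 436/603 = 0.7231
  fear: TP=346, FP=19+64+12+33+50=178 → 346/524 = 0.6603
  surprise: TP=209, FP=20+75+12+7+51=165 → 209/374 = 0.5588
  disgust: TP=424, FP=22+49+8+9+26=114 → 424/538 = 0.7881
Highest is class 'joy' with precision = 0.805.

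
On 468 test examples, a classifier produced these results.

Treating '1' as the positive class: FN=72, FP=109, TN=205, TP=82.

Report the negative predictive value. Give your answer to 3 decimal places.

NPV = TN/(TN+FN) = 205/(205+72) = 0.740

0.740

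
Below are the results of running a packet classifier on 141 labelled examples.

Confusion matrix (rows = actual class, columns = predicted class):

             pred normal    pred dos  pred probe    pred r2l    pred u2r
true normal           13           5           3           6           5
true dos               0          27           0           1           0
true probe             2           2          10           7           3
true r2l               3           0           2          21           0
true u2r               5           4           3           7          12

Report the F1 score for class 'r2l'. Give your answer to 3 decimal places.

One-vs-rest for 'r2l': TP = diagonal; FP = other classes predicted 'r2l'; FN = 'r2l' predicted as other.
F1 score = 2·TP/(2·TP+FP+FN).
r2l: TP=21, FP=6+1+7+7=21, FN=3+0+2+0=5 → 42/68 = 0.6176

0.618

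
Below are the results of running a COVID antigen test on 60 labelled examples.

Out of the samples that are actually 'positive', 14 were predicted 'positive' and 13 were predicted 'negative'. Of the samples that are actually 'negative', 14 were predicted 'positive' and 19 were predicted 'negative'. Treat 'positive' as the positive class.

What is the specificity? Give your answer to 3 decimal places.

Specificity = TN/(TN+FP) = 19/(19+14) = 0.576

0.576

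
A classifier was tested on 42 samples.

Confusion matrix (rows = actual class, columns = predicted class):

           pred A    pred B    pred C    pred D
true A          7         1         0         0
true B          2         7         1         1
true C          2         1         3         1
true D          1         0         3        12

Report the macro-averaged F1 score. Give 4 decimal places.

0.6571

Per-class F1 score (2·TP/(2·TP+FP+FN)):
  A: TP=7, FP=2+2+1=5, FN=1+0+0=1 → 14/20 = 0.70000
  B: TP=7, FP=1+1+0=2, FN=2+1+1=4 → 14/20 = 0.70000
  C: TP=3, FP=0+1+3=4, FN=2+1+1=4 → 6/14 = 0.42857
  D: TP=12, FP=0+1+1=2, FN=1+0+3=4 → 24/30 = 0.80000
Macro-F1 score = mean = (0.70000 + 0.70000 + 0.42857 + 0.80000) / 4 = 0.6571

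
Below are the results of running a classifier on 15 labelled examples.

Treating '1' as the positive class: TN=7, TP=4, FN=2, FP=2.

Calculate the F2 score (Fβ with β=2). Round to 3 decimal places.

Fβ = (1+β²)·TP / ((1+β²)·TP + β²·FN + FP), with β²=4
= 5·4 / (5·4 + 4·2 + 2) = 0.667

0.667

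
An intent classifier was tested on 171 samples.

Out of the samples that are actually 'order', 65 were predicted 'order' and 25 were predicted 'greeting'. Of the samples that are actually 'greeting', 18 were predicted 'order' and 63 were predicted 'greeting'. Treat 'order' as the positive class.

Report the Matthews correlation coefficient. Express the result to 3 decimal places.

0.500

MCC = (TP·TN − FP·FN) / √((TP+FP)(TP+FN)(TN+FP)(TN+FN))
Numerator = 65·63 − 18·25 = 3645
Denominator = √(83·90·81·88) = √53246160 = 7296.9966
MCC = 3645 / 7296.9966 = 0.500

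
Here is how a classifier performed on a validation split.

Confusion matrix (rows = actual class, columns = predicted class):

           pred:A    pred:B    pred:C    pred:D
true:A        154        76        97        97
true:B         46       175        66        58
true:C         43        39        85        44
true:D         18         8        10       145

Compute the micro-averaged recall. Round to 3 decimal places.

Micro-averaging pools counts across classes: ΣTP=559, ΣFP=602, ΣFN=602.
Micro-recall = TP/(TP+FN) on pooled counts = 0.481 (equals overall accuracy in single-label multiclass).

0.481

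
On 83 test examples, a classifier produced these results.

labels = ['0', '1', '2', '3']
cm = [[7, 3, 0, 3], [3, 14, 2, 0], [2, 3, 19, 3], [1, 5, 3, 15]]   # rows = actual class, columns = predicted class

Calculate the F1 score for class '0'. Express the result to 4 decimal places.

0.5385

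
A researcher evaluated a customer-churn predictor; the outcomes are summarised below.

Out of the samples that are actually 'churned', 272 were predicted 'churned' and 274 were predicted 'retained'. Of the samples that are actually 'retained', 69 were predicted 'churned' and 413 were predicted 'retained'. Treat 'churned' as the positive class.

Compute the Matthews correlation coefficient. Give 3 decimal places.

0.376

MCC = (TP·TN − FP·FN) / √((TP+FP)(TP+FN)(TN+FP)(TN+FN))
Numerator = 272·413 − 69·274 = 93430
Denominator = √(341·546·482·687) = √61652514924 = 248299.2447
MCC = 93430 / 248299.2447 = 0.376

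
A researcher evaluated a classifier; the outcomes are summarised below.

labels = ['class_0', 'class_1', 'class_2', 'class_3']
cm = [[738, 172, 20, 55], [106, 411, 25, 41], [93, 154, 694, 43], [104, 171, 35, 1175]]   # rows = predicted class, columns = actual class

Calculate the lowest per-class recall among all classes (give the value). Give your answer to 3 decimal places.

0.453

Per-class recall (TP/(TP+FN)):
  class_0: TP=738, FN=106+93+104=303 → 738/1041 = 0.7089
  class_1: TP=411, FN=172+154+171=497 → 411/908 = 0.4526
  class_2: TP=694, FN=20+25+35=80 → 694/774 = 0.8966
  class_3: TP=1175, FN=55+41+43=139 → 1175/1314 = 0.8942
Lowest is class 'class_1' with recall = 0.453.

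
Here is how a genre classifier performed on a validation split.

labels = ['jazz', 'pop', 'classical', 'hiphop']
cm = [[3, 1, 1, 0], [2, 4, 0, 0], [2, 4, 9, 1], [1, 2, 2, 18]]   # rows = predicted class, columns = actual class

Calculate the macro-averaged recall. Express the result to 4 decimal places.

0.6090

Per-class recall (TP/(TP+FN)):
  jazz: TP=3, FN=2+2+1=5 → 3/8 = 0.37500
  pop: TP=4, FN=1+4+2=7 → 4/11 = 0.36364
  classical: TP=9, FN=1+0+2=3 → 9/12 = 0.75000
  hiphop: TP=18, FN=0+0+1=1 → 18/19 = 0.94737
Macro-recall = mean = (0.37500 + 0.36364 + 0.75000 + 0.94737) / 4 = 0.6090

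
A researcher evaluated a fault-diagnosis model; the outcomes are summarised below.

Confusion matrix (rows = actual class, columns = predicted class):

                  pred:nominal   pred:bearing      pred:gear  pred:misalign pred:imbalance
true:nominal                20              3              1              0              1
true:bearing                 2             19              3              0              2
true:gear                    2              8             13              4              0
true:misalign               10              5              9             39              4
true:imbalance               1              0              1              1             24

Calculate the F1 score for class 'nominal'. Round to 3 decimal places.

Treat 'nominal' as positive and all other classes as negative.
F1 score = 2·TP/(2·TP+FP+FN).
nominal: TP=20, FP=2+2+10+1=15, FN=3+1+0+1=5 → 40/60 = 0.6667

0.667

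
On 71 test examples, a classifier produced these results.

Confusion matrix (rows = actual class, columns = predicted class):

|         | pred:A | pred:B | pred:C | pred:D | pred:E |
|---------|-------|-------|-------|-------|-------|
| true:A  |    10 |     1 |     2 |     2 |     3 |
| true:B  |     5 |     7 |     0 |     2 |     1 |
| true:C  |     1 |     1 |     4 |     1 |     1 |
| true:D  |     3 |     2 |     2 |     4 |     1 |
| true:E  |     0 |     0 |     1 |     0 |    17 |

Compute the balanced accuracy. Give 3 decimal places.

0.560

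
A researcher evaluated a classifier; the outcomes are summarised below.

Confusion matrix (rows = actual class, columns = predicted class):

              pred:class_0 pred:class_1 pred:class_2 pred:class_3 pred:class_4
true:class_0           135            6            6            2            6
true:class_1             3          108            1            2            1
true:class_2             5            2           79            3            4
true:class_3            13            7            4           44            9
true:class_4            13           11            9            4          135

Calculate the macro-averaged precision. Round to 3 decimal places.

0.815

Per-class precision (TP/(TP+FP)):
  class_0: TP=135, FP=3+5+13+13=34 → 135/169 = 0.7988
  class_1: TP=108, FP=6+2+7+11=26 → 108/134 = 0.8060
  class_2: TP=79, FP=6+1+4+9=20 → 79/99 = 0.7980
  class_3: TP=44, FP=2+2+3+4=11 → 44/55 = 0.8000
  class_4: TP=135, FP=6+1+4+9=20 → 135/155 = 0.8710
Macro-precision = mean = (0.7988 + 0.8060 + 0.7980 + 0.8000 + 0.8710) / 5 = 0.815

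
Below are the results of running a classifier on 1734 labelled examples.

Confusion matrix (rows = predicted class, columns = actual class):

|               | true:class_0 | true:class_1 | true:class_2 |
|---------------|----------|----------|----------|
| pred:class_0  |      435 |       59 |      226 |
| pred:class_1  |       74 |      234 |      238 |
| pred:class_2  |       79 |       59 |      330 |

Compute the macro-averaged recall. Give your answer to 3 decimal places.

Per-class recall (TP/(TP+FN)):
  class_0: TP=435, FN=74+79=153 → 435/588 = 0.7398
  class_1: TP=234, FN=59+59=118 → 234/352 = 0.6648
  class_2: TP=330, FN=226+238=464 → 330/794 = 0.4156
Macro-recall = mean = (0.7398 + 0.6648 + 0.4156) / 3 = 0.607

0.607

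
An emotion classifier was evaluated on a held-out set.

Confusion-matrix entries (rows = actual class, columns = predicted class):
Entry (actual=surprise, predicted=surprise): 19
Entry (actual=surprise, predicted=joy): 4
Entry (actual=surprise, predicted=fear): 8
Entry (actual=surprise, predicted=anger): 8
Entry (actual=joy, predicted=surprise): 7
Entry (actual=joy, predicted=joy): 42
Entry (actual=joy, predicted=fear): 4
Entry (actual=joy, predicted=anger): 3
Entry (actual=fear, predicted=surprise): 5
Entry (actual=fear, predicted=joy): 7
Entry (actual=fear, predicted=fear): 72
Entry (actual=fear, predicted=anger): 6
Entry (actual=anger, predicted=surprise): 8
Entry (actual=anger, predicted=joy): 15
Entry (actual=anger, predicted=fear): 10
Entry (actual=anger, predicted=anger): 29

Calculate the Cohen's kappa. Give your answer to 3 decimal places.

0.527

Observed agreement pₒ = trace/N = 162/247 = 0.6559
Expected agreement pₑ = Σ (rowᵢ·colᵢ)/N² = (39·39 + 56·68 + 90·94 + 62·46)/247² = 0.2728
κ = (pₒ − pₑ)/(1 − pₑ) = (0.6559 − 0.2728)/(1 − 0.2728) = 0.527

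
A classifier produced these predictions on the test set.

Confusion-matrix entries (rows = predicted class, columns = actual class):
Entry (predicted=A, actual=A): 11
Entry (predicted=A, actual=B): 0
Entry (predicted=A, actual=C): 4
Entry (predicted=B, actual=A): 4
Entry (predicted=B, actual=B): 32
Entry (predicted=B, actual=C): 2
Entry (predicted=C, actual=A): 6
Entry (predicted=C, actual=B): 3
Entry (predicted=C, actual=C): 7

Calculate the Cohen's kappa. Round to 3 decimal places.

Observed agreement pₒ = trace/N = 50/69 = 0.7246
Expected agreement pₑ = Σ (rowᵢ·colᵢ)/N² = (21·15 + 35·38 + 13·16)/69² = 0.3892
κ = (pₒ − pₑ)/(1 − pₑ) = (0.7246 − 0.3892)/(1 − 0.3892) = 0.549

0.549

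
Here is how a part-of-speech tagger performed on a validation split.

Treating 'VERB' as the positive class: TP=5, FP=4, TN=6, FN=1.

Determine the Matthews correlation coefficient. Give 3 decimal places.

0.423

MCC = (TP·TN − FP·FN) / √((TP+FP)(TP+FN)(TN+FP)(TN+FN))
Numerator = 5·6 − 4·1 = 26
Denominator = √(9·6·10·7) = √3780 = 61.4817
MCC = 26 / 61.4817 = 0.423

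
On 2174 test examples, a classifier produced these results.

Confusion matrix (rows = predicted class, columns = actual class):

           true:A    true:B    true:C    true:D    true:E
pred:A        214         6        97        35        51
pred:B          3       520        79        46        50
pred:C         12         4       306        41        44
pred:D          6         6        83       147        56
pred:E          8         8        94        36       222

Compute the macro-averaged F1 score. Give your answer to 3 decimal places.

0.625

Per-class F1 score (2·TP/(2·TP+FP+FN)):
  A: TP=214, FP=6+97+35+51=189, FN=3+12+6+8=29 → 428/646 = 0.6625
  B: TP=520, FP=3+79+46+50=178, FN=6+4+6+8=24 → 1040/1242 = 0.8374
  C: TP=306, FP=12+4+41+44=101, FN=97+79+83+94=353 → 612/1066 = 0.5741
  D: TP=147, FP=6+6+83+56=151, FN=35+46+41+36=158 → 294/603 = 0.4876
  E: TP=222, FP=8+8+94+36=146, FN=51+50+44+56=201 → 444/791 = 0.5613
Macro-F1 score = mean = (0.6625 + 0.8374 + 0.5741 + 0.4876 + 0.5613) / 5 = 0.625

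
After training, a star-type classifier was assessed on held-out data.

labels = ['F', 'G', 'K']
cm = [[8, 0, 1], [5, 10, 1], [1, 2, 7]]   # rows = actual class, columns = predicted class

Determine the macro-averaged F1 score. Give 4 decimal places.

Per-class F1 score (2·TP/(2·TP+FP+FN)):
  F: TP=8, FP=5+1=6, FN=0+1=1 → 16/23 = 0.69565
  G: TP=10, FP=0+2=2, FN=5+1=6 → 20/28 = 0.71429
  K: TP=7, FP=1+1=2, FN=1+2=3 → 14/19 = 0.73684
Macro-F1 score = mean = (0.69565 + 0.71429 + 0.73684) / 3 = 0.7156

0.7156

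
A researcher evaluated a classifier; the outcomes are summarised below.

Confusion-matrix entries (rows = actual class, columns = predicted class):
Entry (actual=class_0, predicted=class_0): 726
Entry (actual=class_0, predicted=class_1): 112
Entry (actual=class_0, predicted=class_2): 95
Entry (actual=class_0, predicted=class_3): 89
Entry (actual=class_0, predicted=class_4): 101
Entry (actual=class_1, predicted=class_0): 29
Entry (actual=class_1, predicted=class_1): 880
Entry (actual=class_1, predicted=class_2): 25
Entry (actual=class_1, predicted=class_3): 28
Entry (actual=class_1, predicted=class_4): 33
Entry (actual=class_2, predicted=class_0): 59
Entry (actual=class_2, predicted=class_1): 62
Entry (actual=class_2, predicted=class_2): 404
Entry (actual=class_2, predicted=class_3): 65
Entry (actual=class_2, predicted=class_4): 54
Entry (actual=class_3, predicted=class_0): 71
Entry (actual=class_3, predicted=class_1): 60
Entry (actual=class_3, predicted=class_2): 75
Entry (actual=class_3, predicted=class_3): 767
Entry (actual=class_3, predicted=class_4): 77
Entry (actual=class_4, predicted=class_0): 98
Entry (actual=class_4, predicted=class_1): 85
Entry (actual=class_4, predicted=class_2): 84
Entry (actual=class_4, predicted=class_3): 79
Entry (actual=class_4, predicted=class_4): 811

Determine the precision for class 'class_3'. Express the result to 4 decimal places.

0.7461

One-vs-rest for 'class_3': TP = diagonal; FP = other classes predicted 'class_3'; FN = 'class_3' predicted as other.
precision = TP/(TP+FP).
class_3: TP=767, FP=89+28+65+79=261 → 767/1028 = 0.74611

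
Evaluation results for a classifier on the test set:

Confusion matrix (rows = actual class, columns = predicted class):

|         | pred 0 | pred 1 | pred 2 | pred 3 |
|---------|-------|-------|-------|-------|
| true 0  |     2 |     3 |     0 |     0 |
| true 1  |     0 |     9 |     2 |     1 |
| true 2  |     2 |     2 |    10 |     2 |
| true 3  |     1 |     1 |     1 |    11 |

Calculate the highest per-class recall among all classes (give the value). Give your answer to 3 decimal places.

Per-class recall (TP/(TP+FN)):
  0: TP=2, FN=3+0+0=3 → 2/5 = 0.4000
  1: TP=9, FN=0+2+1=3 → 9/12 = 0.7500
  2: TP=10, FN=2+2+2=6 → 10/16 = 0.6250
  3: TP=11, FN=1+1+1=3 → 11/14 = 0.7857
Highest is class '3' with recall = 0.786.

0.786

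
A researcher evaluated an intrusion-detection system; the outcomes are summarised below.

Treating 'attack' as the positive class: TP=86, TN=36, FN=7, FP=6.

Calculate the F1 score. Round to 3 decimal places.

Precision = TP/(TP+FP) = 86/92 = 0.9348
Recall = TP/(TP+FN) = 86/93 = 0.9247
F1 = 2·TP/(2·TP+FP+FN) = 172/185 = 0.930

0.930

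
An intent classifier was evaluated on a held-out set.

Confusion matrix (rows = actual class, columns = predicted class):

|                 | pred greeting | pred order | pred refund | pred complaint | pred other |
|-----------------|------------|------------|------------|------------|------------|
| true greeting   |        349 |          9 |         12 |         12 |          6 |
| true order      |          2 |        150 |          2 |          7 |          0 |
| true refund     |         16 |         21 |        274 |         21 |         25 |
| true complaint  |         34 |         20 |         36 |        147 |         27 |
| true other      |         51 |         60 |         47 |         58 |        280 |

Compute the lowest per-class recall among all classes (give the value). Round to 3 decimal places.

Per-class recall (TP/(TP+FN)):
  greeting: TP=349, FN=9+12+12+6=39 → 349/388 = 0.8995
  order: TP=150, FN=2+2+7+0=11 → 150/161 = 0.9317
  refund: TP=274, FN=16+21+21+25=83 → 274/357 = 0.7675
  complaint: TP=147, FN=34+20+36+27=117 → 147/264 = 0.5568
  other: TP=280, FN=51+60+47+58=216 → 280/496 = 0.5645
Lowest is class 'complaint' with recall = 0.557.

0.557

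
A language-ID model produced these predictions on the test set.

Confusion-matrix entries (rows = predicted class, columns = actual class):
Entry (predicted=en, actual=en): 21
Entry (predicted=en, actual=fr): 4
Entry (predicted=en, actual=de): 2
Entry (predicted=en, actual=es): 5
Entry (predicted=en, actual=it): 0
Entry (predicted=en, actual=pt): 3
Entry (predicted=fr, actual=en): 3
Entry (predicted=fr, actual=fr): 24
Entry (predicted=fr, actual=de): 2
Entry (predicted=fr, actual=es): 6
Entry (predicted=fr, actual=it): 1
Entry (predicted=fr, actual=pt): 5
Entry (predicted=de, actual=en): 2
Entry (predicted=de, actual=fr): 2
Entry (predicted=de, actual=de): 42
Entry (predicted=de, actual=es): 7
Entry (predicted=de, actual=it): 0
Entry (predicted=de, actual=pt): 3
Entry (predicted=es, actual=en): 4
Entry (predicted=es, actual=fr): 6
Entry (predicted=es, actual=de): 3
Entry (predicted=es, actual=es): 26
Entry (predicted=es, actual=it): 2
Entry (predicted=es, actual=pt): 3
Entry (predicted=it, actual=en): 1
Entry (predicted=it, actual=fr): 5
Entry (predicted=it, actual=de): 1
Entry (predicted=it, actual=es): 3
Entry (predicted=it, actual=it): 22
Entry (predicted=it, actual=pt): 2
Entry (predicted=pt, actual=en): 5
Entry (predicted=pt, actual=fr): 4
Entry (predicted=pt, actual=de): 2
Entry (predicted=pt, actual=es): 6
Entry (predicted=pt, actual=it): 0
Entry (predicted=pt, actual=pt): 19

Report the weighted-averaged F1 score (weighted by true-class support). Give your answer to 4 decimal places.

Per-class F1 score (2·TP/(2·TP+FP+FN)):
  en: TP=21, FP=4+2+5+0+3=14, FN=3+2+4+1+5=15 → 42/71 = 0.59155
  fr: TP=24, FP=3+2+6+1+5=17, FN=4+2+6+5+4=21 → 48/86 = 0.55814
  de: TP=42, FP=2+2+7+0+3=14, FN=2+2+3+1+2=10 → 84/108 = 0.77778
  es: TP=26, FP=4+6+3+2+3=18, FN=5+6+7+3+6=27 → 52/97 = 0.53608
  it: TP=22, FP=1+5+1+3+2=12, FN=0+1+0+2+0=3 → 44/59 = 0.74576
  pt: TP=19, FP=5+4+2+6+0=17, FN=3+5+3+3+2=16 → 38/71 = 0.53521
Weighted-F1 score = Σ (supportᵢ/N)·F1 scoreᵢ with N=246: (36/246)·0.59155 + (45/246)·0.55814 + (52/246)·0.77778 + (53/246)·0.53608 + (25/246)·0.74576 + (35/246)·0.53521 = 0.6205

0.6205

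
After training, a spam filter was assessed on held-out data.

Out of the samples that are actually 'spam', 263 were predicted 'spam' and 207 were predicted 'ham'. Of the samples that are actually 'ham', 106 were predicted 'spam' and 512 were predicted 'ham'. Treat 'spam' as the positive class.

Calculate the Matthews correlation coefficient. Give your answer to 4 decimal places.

0.4060

MCC = (TP·TN − FP·FN) / √((TP+FP)(TP+FN)(TN+FP)(TN+FN))
Numerator = 263·512 − 106·207 = 112714
Denominator = √(369·470·618·719) = √77062233060 = 277600.8521
MCC = 112714 / 277600.8521 = 0.4060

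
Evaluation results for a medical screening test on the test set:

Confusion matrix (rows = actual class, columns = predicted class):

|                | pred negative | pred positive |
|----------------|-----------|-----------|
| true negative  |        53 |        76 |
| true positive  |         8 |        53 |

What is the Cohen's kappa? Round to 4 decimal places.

0.2162

Observed agreement pₒ = trace/N = 106/190 = 0.55789
Expected agreement pₑ = Σ (rowᵢ·colᵢ)/N² = (129·61 + 61·129)/190² = 0.43596
κ = (pₒ − pₑ)/(1 − pₑ) = (0.55789 − 0.43596)/(1 − 0.43596) = 0.2162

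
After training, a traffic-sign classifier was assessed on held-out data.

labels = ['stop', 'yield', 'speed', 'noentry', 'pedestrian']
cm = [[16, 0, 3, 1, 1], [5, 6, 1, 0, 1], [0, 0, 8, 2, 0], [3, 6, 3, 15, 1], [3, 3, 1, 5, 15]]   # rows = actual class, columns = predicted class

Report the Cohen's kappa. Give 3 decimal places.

Observed agreement pₒ = trace/N = 60/99 = 0.6061
Expected agreement pₑ = Σ (rowᵢ·colᵢ)/N² = (21·27 + 13·15 + 10·16 + 28·23 + 27·18)/99² = 0.2094
κ = (pₒ − pₑ)/(1 − pₑ) = (0.6061 − 0.2094)/(1 − 0.2094) = 0.502

0.502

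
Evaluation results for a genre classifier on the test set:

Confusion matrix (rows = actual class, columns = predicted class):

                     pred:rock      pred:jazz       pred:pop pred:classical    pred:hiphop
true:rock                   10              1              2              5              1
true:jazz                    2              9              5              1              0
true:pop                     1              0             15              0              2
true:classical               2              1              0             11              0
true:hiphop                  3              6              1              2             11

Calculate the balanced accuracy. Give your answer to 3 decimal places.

Balanced accuracy = mean of per-class recall.
  rock: recall = 10/19 = 0.5263
  jazz: recall = 9/17 = 0.5294
  pop: recall = 15/18 = 0.8333
  classical: recall = 11/14 = 0.7857
  hiphop: recall = 11/23 = 0.4783
Mean = (0.5263 + 0.5294 + 0.8333 + 0.7857 + 0.4783) / 5 = 0.631

0.631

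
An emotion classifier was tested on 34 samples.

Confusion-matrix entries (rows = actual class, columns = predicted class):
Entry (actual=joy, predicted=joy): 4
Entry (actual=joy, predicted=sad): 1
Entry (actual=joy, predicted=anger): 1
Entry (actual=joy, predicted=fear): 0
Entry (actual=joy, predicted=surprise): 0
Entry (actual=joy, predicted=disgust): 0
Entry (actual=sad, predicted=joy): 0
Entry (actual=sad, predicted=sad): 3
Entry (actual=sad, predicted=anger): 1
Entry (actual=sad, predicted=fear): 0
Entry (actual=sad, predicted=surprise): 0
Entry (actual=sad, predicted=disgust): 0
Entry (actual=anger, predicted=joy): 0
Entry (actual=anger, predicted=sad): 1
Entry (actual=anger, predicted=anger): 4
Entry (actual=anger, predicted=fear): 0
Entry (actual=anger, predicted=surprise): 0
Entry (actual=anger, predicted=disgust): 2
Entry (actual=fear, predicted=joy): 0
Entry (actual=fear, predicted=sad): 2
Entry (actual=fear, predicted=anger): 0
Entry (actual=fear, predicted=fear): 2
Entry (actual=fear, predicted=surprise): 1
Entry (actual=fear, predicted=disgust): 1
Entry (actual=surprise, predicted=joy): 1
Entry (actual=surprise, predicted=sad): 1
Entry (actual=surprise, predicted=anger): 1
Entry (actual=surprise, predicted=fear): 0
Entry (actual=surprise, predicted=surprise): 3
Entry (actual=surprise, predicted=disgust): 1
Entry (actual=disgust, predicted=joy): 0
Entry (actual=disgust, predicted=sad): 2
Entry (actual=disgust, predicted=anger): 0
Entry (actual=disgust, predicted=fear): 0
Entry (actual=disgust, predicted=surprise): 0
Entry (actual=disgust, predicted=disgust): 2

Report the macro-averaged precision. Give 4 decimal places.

0.6258

Per-class precision (TP/(TP+FP)):
  joy: TP=4, FP=0+0+0+1+0=1 → 4/5 = 0.80000
  sad: TP=3, FP=1+1+2+1+2=7 → 3/10 = 0.30000
  anger: TP=4, FP=1+1+0+1+0=3 → 4/7 = 0.57143
  fear: TP=2, FP=0+0+0+0+0=0 → 2/2 = 1.00000
  surprise: TP=3, FP=0+0+0+1+0=1 → 3/4 = 0.75000
  disgust: TP=2, FP=0+0+2+1+1=4 → 2/6 = 0.33333
Macro-precision = mean = (0.80000 + 0.30000 + 0.57143 + 1.00000 + 0.75000 + 0.33333) / 6 = 0.6258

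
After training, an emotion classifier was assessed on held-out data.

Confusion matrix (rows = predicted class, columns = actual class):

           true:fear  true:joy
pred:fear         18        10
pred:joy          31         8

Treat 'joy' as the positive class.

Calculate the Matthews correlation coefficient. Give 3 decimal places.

-0.169

MCC = (TP·TN − FP·FN) / √((TP+FP)(TP+FN)(TN+FP)(TN+FN))
Numerator = 8·18 − 31·10 = -166
Denominator = √(39·18·49·28) = √963144 = 981.3990
MCC = -166 / 981.3990 = -0.169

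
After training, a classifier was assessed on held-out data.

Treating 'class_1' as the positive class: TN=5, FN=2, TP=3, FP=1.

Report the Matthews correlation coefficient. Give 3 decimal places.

0.449

MCC = (TP·TN − FP·FN) / √((TP+FP)(TP+FN)(TN+FP)(TN+FN))
Numerator = 3·5 − 1·2 = 13
Denominator = √(4·5·6·7) = √840 = 28.9828
MCC = 13 / 28.9828 = 0.449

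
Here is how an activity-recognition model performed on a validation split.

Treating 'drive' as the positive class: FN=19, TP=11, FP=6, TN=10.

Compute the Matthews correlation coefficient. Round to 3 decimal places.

MCC = (TP·TN − FP·FN) / √((TP+FP)(TP+FN)(TN+FP)(TN+FN))
Numerator = 11·10 − 6·19 = -4
Denominator = √(17·30·16·29) = √236640 = 486.4566
MCC = -4 / 486.4566 = -0.008

-0.008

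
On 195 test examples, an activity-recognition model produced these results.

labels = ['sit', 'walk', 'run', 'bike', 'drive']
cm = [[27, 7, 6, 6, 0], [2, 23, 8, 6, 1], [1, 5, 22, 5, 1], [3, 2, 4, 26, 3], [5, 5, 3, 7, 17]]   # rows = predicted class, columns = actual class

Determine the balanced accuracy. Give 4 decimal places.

0.6125

Balanced accuracy = mean of per-class recall.
  sit: recall = 27/38 = 0.71053
  walk: recall = 23/42 = 0.54762
  run: recall = 22/43 = 0.51163
  bike: recall = 26/50 = 0.52000
  drive: recall = 17/22 = 0.77273
Mean = (0.71053 + 0.54762 + 0.51163 + 0.52000 + 0.77273) / 5 = 0.6125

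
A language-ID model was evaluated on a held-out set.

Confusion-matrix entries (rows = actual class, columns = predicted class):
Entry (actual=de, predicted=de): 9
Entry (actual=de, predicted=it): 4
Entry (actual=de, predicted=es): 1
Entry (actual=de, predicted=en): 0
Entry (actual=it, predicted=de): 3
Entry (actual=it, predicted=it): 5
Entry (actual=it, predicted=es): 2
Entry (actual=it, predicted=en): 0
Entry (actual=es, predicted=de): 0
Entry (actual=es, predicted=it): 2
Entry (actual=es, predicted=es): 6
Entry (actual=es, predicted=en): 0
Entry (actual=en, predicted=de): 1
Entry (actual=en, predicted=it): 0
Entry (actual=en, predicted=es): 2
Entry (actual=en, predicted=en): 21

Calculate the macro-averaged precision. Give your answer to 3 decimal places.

0.673

Per-class precision (TP/(TP+FP)):
  de: TP=9, FP=3+0+1=4 → 9/13 = 0.6923
  it: TP=5, FP=4+2+0=6 → 5/11 = 0.4545
  es: TP=6, FP=1+2+2=5 → 6/11 = 0.5455
  en: TP=21, FP=0+0+0=0 → 21/21 = 1.0000
Macro-precision = mean = (0.6923 + 0.4545 + 0.5455 + 1.0000) / 4 = 0.673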